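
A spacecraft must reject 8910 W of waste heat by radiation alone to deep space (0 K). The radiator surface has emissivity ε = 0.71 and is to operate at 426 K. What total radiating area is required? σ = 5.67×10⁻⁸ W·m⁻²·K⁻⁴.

P = εσA T⁴ ⇒ A = P/(εσT⁴).
T⁴ = 3.293×10¹⁰ K⁴.
A = 8910/(0.71 × 5.67×10⁻⁸ × 3.293×10¹⁰).

A ≈ 6.72 m²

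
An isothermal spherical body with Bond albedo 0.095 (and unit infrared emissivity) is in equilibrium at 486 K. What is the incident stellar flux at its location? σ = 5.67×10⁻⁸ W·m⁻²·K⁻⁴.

(1−a)S·πr² = σ·4πr²·T⁴ ⇒ S = 4σT⁴/(1−a).
S = 4·5.67×10⁻⁸·5.579×10¹⁰/0.905.

S ≈ 14000 W/m²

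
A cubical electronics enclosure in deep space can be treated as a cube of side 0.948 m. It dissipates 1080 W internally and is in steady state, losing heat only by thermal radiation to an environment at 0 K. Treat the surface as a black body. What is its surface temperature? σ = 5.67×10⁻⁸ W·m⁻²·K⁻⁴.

T ≈ 244 K

Steady state: internal power = radiated power, P = εσA T⁴.
Radiating area A = 6L² = 5.392 m².
T⁴ = P/(εσA) = 1080/(1.0·5.67×10⁻⁸·5.392) = 3.532×10⁹ K⁴.
T = (3.532×10⁹)^(1/4).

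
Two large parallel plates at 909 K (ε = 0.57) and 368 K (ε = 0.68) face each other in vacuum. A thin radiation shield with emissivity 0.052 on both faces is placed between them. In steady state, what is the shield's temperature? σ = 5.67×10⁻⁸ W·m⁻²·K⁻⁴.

T_s ≈ 768 K

In steady state the net flux on the hot side equals that on the cold side.
σ(T₁⁴−T_s⁴)/D₁ = σ(T_s⁴−T₂⁴)/D₂, with D₁ = 1/ε₁+1/ε_s−1 = 19.99, D₂ = 1/ε_s+1/ε₂−1 = 19.70.
Solve for T_s⁴: T_s⁴ = (D₂·T₁⁴ + D₁·T₂⁴)/(D₁+D₂) = 3.482×10¹¹ K⁴.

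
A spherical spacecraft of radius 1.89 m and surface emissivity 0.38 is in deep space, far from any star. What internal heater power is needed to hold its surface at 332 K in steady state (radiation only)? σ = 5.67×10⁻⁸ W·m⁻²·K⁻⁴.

P = εσ·4πr²·T⁴.
4πr² = 44.89 m²; T⁴ = 1.215×10¹⁰ K⁴.
P = 0.38·5.67×10⁻⁸·44.89·1.215×10¹⁰.

P ≈ 11800 W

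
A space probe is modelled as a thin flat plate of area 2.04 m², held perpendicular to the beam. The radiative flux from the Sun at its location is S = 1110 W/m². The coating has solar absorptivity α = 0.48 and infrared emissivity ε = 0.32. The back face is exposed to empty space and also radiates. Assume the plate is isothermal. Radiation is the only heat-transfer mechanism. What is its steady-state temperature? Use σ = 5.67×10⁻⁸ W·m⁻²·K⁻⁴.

T ≈ 348 K

At equilibrium, absorbed power = emitted power.
Absorbing cross-section = A = 2.040 m²; emitting surface = 2A = 4.080 m² (ratio 2).
αS·A_cross = εσ·A_surf·T⁴  ⇒  T⁴ = αS/(ε·2σ).
T⁴ = 0.480·1110/(0.32·2·5.67×10⁻⁸) = 1.468×10¹⁰ K⁴.
T = (1.468×10¹⁰)^(1/4).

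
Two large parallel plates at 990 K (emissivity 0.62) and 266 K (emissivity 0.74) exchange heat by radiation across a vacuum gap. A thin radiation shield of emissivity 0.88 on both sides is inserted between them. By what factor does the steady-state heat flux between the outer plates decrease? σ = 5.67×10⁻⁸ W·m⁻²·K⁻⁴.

Without shield: q₀ = σΔ(T⁴)/(1/ε₁+1/ε₂−1) with denominator 1.964.
With shield the two gaps are in series; the resistances add: (1/ε₁+1/ε_s−1)+(1/ε_s+1/ε₂−1) = 1.749+1.488 = 3.237.
Heat-flux ratio q₀/q = 3.237/1.964.

factor ≈ 1.65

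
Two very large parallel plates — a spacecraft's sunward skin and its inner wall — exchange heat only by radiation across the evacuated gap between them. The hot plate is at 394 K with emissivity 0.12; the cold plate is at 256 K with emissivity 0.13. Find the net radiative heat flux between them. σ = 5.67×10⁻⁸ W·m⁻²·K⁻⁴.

q ≈ 74.7 W/m²

For two infinite grey parallel plates, q = σ(T₁⁴ − T₂⁴)/(1/ε₁ + 1/ε₂ − 1).
T₁⁴ − T₂⁴ = 2.410×10¹⁰ − 4.295×10⁹ = 1.980×10¹⁰ K⁴.
1/ε₁ + 1/ε₂ − 1 = 8.333 + 7.692 − 1 = 15.03.
q = 5.67×10⁻⁸ × 1.980×10¹⁰ / 15.03.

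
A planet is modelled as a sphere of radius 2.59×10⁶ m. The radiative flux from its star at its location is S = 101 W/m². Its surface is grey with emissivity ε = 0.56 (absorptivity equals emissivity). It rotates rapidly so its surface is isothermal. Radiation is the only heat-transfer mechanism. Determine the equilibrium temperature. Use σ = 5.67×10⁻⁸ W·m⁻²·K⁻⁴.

At equilibrium, absorbed power = emitted power.
Absorbing cross-section = πr² = 2.107×10¹³ m²; emitting surface = 4πr² = 8.430×10¹³ m² (ratio 4).
εS·A_cross = εσ·A_surf·T⁴  ⇒  T⁴ = S/(4σ)   (ε cancels).
T⁴ = 101/(4·5.67×10⁻⁸) = 4.453×10⁸ K⁴.
T = (4.453×10⁸)^(1/4).

T ≈ 145 K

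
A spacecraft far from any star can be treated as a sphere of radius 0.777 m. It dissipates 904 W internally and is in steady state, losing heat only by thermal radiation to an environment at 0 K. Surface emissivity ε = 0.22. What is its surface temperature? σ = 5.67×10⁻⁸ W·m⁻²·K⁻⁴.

Steady state: internal power = radiated power, P = εσA T⁴.
Radiating area A = 4πr² = 7.587 m².
T⁴ = P/(εσA) = 904/(0.22·5.67×10⁻⁸·7.587) = 9.552×10⁹ K⁴.
T = (9.552×10⁹)^(1/4).

T ≈ 313 K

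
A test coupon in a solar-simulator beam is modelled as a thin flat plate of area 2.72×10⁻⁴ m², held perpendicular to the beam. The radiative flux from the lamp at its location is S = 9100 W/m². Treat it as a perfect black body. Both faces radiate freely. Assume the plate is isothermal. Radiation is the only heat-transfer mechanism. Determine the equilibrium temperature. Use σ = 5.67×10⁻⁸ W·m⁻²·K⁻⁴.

At equilibrium, absorbed power = emitted power.
Absorbing cross-section = A = 2.720×10⁻⁴ m²; emitting surface = 2A = 5.440×10⁻⁴ m² (ratio 2).
S·A_cross = εσ·A_surf·T⁴  ⇒  T⁴ = S/(2σ).
T⁴ = 1.00·9100/(2·5.67×10⁻⁸) = 8.025×10¹⁰ K⁴.
T = (8.025×10¹⁰)^(1/4).

T ≈ 532 K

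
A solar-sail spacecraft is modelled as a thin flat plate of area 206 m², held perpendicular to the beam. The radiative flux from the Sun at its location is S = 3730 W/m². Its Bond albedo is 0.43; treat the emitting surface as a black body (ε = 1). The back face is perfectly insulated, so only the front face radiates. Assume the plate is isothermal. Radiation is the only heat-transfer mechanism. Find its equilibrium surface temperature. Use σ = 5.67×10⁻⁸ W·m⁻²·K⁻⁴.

At equilibrium, absorbed power = emitted power.
Absorbing cross-section = A = 206.0 m²; emitting surface = A = 206.0 m² (ratio 1).
(1−a)S·A_cross = εσ·A_surf·T⁴  ⇒  T⁴ = (1−a)S/(1σ).
T⁴ = 0.570·3730/(1·5.67×10⁻⁸) = 3.750×10¹⁰ K⁴.
T = (3.750×10¹⁰)^(1/4).

T ≈ 440 K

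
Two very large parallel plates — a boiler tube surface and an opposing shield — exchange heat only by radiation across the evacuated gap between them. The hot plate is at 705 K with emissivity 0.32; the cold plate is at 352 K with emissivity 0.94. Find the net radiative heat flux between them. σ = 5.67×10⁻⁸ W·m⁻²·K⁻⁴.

q ≈ 4120 W/m²

For two infinite grey parallel plates, q = σ(T₁⁴ − T₂⁴)/(1/ε₁ + 1/ε₂ − 1).
T₁⁴ − T₂⁴ = 2.470×10¹¹ − 1.535×10¹⁰ = 2.317×10¹¹ K⁴.
1/ε₁ + 1/ε₂ − 1 = 3.125 + 1.064 − 1 = 3.189.
q = 5.67×10⁻⁸ × 2.317×10¹¹ / 3.189.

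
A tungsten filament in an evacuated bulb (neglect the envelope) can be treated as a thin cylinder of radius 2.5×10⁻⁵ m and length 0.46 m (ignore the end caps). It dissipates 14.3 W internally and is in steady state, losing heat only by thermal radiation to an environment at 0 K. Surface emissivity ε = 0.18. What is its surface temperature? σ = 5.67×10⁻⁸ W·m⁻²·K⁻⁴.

Steady state: internal power = radiated power, P = εσA T⁴.
Radiating area A = 2πrL = 7.226×10⁻⁵ m².
T⁴ = P/(εσA) = 14.3/(0.18·5.67×10⁻⁸·7.226×10⁻⁵) = 1.939×10¹³ K⁴.
T = (1.939×10¹³)^(1/4).

T ≈ 2100 K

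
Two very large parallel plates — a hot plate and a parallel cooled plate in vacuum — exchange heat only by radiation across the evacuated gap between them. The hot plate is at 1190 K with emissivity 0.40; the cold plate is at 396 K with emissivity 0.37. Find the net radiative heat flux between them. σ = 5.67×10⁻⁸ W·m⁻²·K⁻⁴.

q ≈ 26700 W/m²

For two infinite grey parallel plates, q = σ(T₁⁴ − T₂⁴)/(1/ε₁ + 1/ε₂ − 1).
T₁⁴ − T₂⁴ = 2.005×10¹² − 2.459×10¹⁰ = 1.981×10¹² K⁴.
1/ε₁ + 1/ε₂ − 1 = 2.500 + 2.703 − 1 = 4.203.
q = 5.67×10⁻⁸ × 1.981×10¹² / 4.203.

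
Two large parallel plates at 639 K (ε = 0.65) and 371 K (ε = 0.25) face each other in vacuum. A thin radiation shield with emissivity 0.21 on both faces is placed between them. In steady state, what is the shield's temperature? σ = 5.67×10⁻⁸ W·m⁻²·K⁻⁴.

In steady state the net flux on the hot side equals that on the cold side.
σ(T₁⁴−T_s⁴)/D₁ = σ(T_s⁴−T₂⁴)/D₂, with D₁ = 1/ε₁+1/ε_s−1 = 5.300, D₂ = 1/ε_s+1/ε₂−1 = 7.762.
Solve for T_s⁴: T_s⁴ = (D₂·T₁⁴ + D₁·T₂⁴)/(D₁+D₂) = 1.068×10¹¹ K⁴.

T_s ≈ 572 K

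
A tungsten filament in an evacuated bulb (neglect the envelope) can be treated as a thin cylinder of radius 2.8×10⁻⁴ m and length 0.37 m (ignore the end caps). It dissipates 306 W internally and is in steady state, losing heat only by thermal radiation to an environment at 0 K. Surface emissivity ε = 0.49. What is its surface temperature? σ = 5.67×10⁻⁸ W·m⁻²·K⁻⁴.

T ≈ 2030 K

Steady state: internal power = radiated power, P = εσA T⁴.
Radiating area A = 2πrL = 6.509×10⁻⁴ m².
T⁴ = P/(εσA) = 306/(0.49·5.67×10⁻⁸·6.509×10⁻⁴) = 1.692×10¹³ K⁴.
T = (1.692×10¹³)^(1/4).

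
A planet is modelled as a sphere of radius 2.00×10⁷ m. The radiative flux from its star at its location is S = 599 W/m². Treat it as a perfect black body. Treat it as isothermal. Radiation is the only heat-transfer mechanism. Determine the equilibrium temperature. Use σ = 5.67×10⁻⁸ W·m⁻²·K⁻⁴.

T ≈ 227 K

At equilibrium, absorbed power = emitted power.
Absorbing cross-section = πr² = 1.257×10¹⁵ m²; emitting surface = 4πr² = 5.027×10¹⁵ m² (ratio 4).
S·A_cross = εσ·A_surf·T⁴  ⇒  T⁴ = S/(4σ).
T⁴ = 1.00·599/(4·5.67×10⁻⁸) = 2.641×10⁹ K⁴.
T = (2.641×10⁹)^(1/4).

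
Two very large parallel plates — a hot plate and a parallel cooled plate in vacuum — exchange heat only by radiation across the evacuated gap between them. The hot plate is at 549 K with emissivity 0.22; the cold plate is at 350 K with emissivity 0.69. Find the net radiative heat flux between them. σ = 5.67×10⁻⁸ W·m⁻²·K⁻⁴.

For two infinite grey parallel plates, q = σ(T₁⁴ − T₂⁴)/(1/ε₁ + 1/ε₂ − 1).
T₁⁴ − T₂⁴ = 9.084×10¹⁰ − 1.501×10¹⁰ = 7.584×10¹⁰ K⁴.
1/ε₁ + 1/ε₂ − 1 = 4.545 + 1.449 − 1 = 4.995.
q = 5.67×10⁻⁸ × 7.584×10¹⁰ / 4.995.

q ≈ 861 W/m²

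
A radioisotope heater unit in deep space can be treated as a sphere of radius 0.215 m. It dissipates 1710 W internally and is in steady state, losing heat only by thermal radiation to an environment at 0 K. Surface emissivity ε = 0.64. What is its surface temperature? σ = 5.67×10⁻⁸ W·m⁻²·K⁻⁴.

T ≈ 534 K

Steady state: internal power = radiated power, P = εσA T⁴.
Radiating area A = 4πr² = 0.5809 m².
T⁴ = P/(εσA) = 1710/(0.64·5.67×10⁻⁸·0.5809) = 8.112×10¹⁰ K⁴.
T = (8.112×10¹⁰)^(1/4).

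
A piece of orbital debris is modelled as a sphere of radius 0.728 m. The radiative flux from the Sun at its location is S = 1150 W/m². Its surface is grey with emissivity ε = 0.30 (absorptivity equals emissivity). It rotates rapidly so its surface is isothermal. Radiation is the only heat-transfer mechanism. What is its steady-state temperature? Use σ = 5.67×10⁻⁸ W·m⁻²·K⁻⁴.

T ≈ 267 K

At equilibrium, absorbed power = emitted power.
Absorbing cross-section = πr² = 1.665 m²; emitting surface = 4πr² = 6.660 m² (ratio 4).
εS·A_cross = εσ·A_surf·T⁴  ⇒  T⁴ = S/(4σ)   (ε cancels).
T⁴ = 1150/(4·5.67×10⁻⁸) = 5.071×10⁹ K⁴.
T = (5.071×10⁹)^(1/4).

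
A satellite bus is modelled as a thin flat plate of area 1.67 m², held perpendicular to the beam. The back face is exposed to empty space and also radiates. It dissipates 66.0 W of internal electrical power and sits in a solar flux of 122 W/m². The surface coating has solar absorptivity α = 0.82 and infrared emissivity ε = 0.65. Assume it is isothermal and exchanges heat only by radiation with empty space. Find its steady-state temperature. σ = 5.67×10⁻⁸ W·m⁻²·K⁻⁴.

At steady state, absorbed solar power + internal power = radiated power.
Absorbed: α·S·A_cross = 0.82·122·1.670 = 167.1 W (cross-section A).
Total input = 167.1 + 66.0 = 233.1 W.
Radiated: εσ·A_surf·T⁴ with A_surf = 2A = 3.340 m².
T⁴ = 233.1/(0.65·5.67×10⁻⁸·3.340) = 1.893×10⁹ K⁴.

T ≈ 209 K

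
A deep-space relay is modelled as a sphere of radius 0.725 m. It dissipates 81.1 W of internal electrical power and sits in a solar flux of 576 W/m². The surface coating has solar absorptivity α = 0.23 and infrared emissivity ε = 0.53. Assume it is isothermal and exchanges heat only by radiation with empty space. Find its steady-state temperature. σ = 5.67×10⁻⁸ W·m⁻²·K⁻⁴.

T ≈ 197 K

At steady state, absorbed solar power + internal power = radiated power.
Absorbed: α·S·A_cross = 0.23·576·1.651 = 218.8 W (cross-section πr²).
Total input = 218.8 + 81.1 = 299.9 W.
Radiated: εσ·A_surf·T⁴ with A_surf = 4πr² = 6.605 m².
T⁴ = 299.9/(0.53·5.67×10⁻⁸·6.605) = 1.511×10⁹ K⁴.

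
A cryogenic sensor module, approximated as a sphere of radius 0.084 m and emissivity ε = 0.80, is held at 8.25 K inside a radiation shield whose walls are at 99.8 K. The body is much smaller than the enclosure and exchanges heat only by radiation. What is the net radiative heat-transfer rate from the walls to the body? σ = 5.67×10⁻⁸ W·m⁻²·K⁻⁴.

For a small grey body in a large enclosure: P_net = εσA(T_body⁴ − T_wall⁴).
A = 4πr² = 0.08867 m²; T_body⁴ − T_wall⁴ = 4633 − 9.920×10⁷ = -9.920×10⁷ K⁴.
|P_net| = 0.80·5.67×10⁻⁸·0.08867·9.920×10⁷.

P_net ≈ 0.399 W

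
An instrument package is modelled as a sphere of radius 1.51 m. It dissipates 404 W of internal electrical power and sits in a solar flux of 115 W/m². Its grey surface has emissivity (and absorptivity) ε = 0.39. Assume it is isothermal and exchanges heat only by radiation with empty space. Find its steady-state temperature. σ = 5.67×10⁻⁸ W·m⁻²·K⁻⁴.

T ≈ 184 K

At steady state, absorbed solar power + internal power = radiated power.
Absorbed: α·S·A_cross = 0.39·115·7.163 = 321.3 W (cross-section πr²).
Total input = 321.3 + 404 = 725.3 W.
Radiated: εσ·A_surf·T⁴ with A_surf = 4πr² = 28.65 m².
T⁴ = 725.3/(0.39·5.67×10⁻⁸·28.65) = 1.145×10⁹ K⁴.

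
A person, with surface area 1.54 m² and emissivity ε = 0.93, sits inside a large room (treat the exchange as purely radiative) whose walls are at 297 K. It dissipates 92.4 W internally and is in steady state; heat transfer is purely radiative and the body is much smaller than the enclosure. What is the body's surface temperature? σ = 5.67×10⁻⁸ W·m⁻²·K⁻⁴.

T ≈ 307 K

For a small grey body in a large enclosure, net radiated power = εσA(T⁴ − T_w⁴).
Steady state: P = εσA(T⁴ − T_w⁴) with A = 1.54 m².
T⁴ = P/(εσA) + T_w⁴ = 92.4/(0.93·5.67×10⁻⁸·1.540) + (297)⁴
    = 1.138×10⁹ + 7.781×10⁹ = 8.919×10⁹ K⁴.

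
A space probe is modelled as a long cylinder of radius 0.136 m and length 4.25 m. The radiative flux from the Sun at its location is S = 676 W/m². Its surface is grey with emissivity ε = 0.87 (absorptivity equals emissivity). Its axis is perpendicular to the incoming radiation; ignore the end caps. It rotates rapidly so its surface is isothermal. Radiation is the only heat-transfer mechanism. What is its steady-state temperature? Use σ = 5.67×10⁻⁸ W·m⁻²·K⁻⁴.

T ≈ 248 K

At equilibrium, absorbed power = emitted power.
Absorbing cross-section = 2rL = 1.156 m²; emitting surface = 2πrL = 3.632 m² (ratio π).
εS·A_cross = εσ·A_surf·T⁴  ⇒  T⁴ = S/(πσ)   (ε cancels).
T⁴ = 676/(π·5.67×10⁻⁸) = 3.795×10⁹ K⁴.
T = (3.795×10⁹)^(1/4).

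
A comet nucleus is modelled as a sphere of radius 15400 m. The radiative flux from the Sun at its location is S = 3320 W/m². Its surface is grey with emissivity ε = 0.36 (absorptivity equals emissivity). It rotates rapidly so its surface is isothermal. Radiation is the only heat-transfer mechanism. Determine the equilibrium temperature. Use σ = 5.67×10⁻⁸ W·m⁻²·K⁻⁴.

T ≈ 348 K

At equilibrium, absorbed power = emitted power.
Absorbing cross-section = πr² = 7.451×10⁸ m²; emitting surface = 4πr² = 2.980×10⁹ m² (ratio 4).
εS·A_cross = εσ·A_surf·T⁴  ⇒  T⁴ = S/(4σ)   (ε cancels).
T⁴ = 3320/(4·5.67×10⁻⁸) = 1.464×10¹⁰ K⁴.
T = (1.464×10¹⁰)^(1/4).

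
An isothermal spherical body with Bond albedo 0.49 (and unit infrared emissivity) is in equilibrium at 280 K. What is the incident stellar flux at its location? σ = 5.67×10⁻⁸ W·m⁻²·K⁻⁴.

S ≈ 2730 W/m²

(1−a)S·πr² = σ·4πr²·T⁴ ⇒ S = 4σT⁴/(1−a).
S = 4·5.67×10⁻⁸·6.147×10⁹/0.510.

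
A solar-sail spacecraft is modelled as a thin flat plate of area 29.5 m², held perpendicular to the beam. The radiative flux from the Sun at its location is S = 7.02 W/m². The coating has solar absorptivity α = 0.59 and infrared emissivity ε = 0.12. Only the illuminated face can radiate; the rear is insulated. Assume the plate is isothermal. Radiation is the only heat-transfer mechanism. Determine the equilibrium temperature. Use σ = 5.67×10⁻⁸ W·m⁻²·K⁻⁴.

T ≈ 157 K

At equilibrium, absorbed power = emitted power.
Absorbing cross-section = A = 29.50 m²; emitting surface = A = 29.50 m² (ratio 1).
αS·A_cross = εσ·A_surf·T⁴  ⇒  T⁴ = αS/(ε·1σ).
T⁴ = 0.590·7.02/(0.12·1·5.67×10⁻⁸) = 6.087×10⁸ K⁴.
T = (6.087×10⁸)^(1/4).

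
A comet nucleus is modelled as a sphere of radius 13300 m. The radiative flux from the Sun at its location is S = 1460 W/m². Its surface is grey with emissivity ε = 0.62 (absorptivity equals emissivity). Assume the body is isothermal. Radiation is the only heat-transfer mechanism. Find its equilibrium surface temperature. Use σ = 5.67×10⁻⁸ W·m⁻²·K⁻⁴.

T ≈ 283 K

At equilibrium, absorbed power = emitted power.
Absorbing cross-section = πr² = 5.557×10⁸ m²; emitting surface = 4πr² = 2.223×10⁹ m² (ratio 4).
εS·A_cross = εσ·A_surf·T⁴  ⇒  T⁴ = S/(4σ)   (ε cancels).
T⁴ = 1460/(4·5.67×10⁻⁸) = 6.437×10⁹ K⁴.
T = (6.437×10⁹)^(1/4).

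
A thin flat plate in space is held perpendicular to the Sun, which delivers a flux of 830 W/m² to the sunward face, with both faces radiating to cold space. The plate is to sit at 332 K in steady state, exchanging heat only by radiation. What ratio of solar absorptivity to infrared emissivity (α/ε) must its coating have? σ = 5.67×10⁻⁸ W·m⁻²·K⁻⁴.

α/ε ≈ 1.66

Balance: αS·A = εσ·2A·T⁴ ⇒ α/ε = 2σT⁴/S.
α/ε = 2·5.67×10⁻⁸·(332)⁴/830 = 2·5.67×10⁻⁸·1.215×10¹⁰/830.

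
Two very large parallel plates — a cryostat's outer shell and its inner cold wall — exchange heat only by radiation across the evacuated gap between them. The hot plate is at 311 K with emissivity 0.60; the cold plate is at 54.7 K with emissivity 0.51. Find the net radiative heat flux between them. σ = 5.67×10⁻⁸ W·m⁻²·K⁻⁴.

For two infinite grey parallel plates, q = σ(T₁⁴ − T₂⁴)/(1/ε₁ + 1/ε₂ − 1).
T₁⁴ − T₂⁴ = 9.355×10⁹ − 8.953×10⁶ = 9.346×10⁹ K⁴.
1/ε₁ + 1/ε₂ − 1 = 1.667 + 1.961 − 1 = 2.627.
q = 5.67×10⁻⁸ × 9.346×10⁹ / 2.627.

q ≈ 202 W/m²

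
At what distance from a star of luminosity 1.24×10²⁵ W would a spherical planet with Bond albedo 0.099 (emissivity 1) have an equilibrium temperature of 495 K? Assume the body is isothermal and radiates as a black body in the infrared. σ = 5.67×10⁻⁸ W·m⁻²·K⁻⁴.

d ≈ 8.08×10⁹ m

For an isothermal black-emitting sphere, (1−a)S·πr² = σ·4πr²·T⁴ ⇒ S = 4σT⁴/(1−a).
S = 4·5.67×10⁻⁸·(495)⁴/0.901 = 15110 W/m².
Flux falls as S = L/(4πd²), so d = √(L/(4πS)) = √(1.24×10²⁵/(4π·15110)).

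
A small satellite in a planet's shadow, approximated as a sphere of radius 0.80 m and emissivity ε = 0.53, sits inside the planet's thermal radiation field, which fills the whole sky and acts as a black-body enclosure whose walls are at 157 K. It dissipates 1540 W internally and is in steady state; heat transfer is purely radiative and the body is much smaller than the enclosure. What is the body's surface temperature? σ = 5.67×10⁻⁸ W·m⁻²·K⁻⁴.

T ≈ 289 K

For a small grey body in a large enclosure, net radiated power = εσA(T⁴ − T_w⁴).
Steady state: P = εσA(T⁴ − T_w⁴) with A = 4πr² = 8.042 m².
T⁴ = P/(εσA) + T_w⁴ = 1540/(0.53·5.67×10⁻⁸·8.042) + (157)⁴
    = 6.372×10⁹ + 6.076×10⁸ = 6.980×10⁹ K⁴.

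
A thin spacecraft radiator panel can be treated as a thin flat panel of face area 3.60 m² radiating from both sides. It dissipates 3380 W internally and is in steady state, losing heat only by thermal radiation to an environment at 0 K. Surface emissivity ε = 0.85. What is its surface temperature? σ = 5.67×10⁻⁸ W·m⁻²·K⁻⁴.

Steady state: internal power = radiated power, P = εσA T⁴.
Radiating area A = 2·3.60 = 7.200 m².
T⁴ = P/(εσA) = 3380/(0.85·5.67×10⁻⁸·7.200) = 9.741×10⁹ K⁴.
T = (9.741×10⁹)^(1/4).

T ≈ 314 K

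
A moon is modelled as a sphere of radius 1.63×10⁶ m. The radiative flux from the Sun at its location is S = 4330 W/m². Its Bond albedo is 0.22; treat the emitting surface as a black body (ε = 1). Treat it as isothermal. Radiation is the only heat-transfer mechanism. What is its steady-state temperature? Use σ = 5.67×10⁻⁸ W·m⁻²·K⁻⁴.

T ≈ 349 K

At equilibrium, absorbed power = emitted power.
Absorbing cross-section = πr² = 8.347×10¹² m²; emitting surface = 4πr² = 3.339×10¹³ m² (ratio 4).
(1−a)S·A_cross = εσ·A_surf·T⁴  ⇒  T⁴ = (1−a)S/(4σ).
T⁴ = 0.780·4330/(4·5.67×10⁻⁸) = 1.489×10¹⁰ K⁴.
T = (1.489×10¹⁰)^(1/4).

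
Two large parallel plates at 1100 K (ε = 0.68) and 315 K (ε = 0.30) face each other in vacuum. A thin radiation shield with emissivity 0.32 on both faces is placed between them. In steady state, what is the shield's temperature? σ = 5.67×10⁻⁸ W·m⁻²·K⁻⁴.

T_s ≈ 970 K

In steady state the net flux on the hot side equals that on the cold side.
σ(T₁⁴−T_s⁴)/D₁ = σ(T_s⁴−T₂⁴)/D₂, with D₁ = 1/ε₁+1/ε_s−1 = 3.596, D₂ = 1/ε_s+1/ε₂−1 = 5.458.
Solve for T_s⁴: T_s⁴ = (D₂·T₁⁴ + D₁·T₂⁴)/(D₁+D₂) = 8.866×10¹¹ K⁴.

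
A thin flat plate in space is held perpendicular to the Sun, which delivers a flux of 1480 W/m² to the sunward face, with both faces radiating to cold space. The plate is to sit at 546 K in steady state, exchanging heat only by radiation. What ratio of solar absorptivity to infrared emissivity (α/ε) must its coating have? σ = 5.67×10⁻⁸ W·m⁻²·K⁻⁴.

Balance: αS·A = εσ·2A·T⁴ ⇒ α/ε = 2σT⁴/S.
α/ε = 2·5.67×10⁻⁸·(546)⁴/1480 = 2·5.67×10⁻⁸·8.887×10¹⁰/1480.

α/ε ≈ 6.81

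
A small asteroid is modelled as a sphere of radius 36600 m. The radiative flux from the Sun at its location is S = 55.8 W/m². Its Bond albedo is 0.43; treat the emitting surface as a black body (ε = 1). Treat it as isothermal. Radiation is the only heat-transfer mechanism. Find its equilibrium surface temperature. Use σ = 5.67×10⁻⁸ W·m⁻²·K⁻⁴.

T ≈ 109 K

At equilibrium, absorbed power = emitted power.
Absorbing cross-section = πr² = 4.208×10⁹ m²; emitting surface = 4πr² = 1.683×10¹⁰ m² (ratio 4).
(1−a)S·A_cross = εσ·A_surf·T⁴  ⇒  T⁴ = (1−a)S/(4σ).
T⁴ = 0.570·55.8/(4·5.67×10⁻⁸) = 1.402×10⁸ K⁴.
T = (1.402×10⁸)^(1/4).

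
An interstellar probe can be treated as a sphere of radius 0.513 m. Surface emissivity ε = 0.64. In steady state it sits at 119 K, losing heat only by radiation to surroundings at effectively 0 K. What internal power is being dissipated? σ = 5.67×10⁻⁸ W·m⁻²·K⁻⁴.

Steady state: P = εσA T⁴.
A = 4πr² = 3.307 m²; T⁴ = (119)⁴ = 2.005×10⁸ K⁴.
P = 0.64 × 5.67×10⁻⁸ × 3.307 × 2.005×10⁸.

P ≈ 24.1 W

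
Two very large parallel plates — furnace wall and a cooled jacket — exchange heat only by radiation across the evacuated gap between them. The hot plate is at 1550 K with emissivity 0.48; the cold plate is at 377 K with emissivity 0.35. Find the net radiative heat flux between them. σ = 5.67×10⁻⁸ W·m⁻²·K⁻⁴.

q ≈ 82800 W/m²

For two infinite grey parallel plates, q = σ(T₁⁴ − T₂⁴)/(1/ε₁ + 1/ε₂ − 1).
T₁⁴ − T₂⁴ = 5.772×10¹² − 2.020×10¹⁰ = 5.752×10¹² K⁴.
1/ε₁ + 1/ε₂ − 1 = 2.083 + 2.857 − 1 = 3.940.
q = 5.67×10⁻⁸ × 5.752×10¹² / 3.940.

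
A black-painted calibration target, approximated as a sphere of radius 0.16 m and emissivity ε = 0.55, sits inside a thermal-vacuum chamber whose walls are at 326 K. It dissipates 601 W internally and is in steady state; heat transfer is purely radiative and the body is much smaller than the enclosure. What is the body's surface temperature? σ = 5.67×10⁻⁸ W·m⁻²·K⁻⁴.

For a small grey body in a large enclosure, net radiated power = εσA(T⁴ − T_w⁴).
Steady state: P = εσA(T⁴ − T_w⁴) with A = 4πr² = 0.3217 m².
T⁴ = P/(εσA) + T_w⁴ = 601/(0.55·5.67×10⁻⁸·0.3217) + (326)⁴
    = 5.991×10¹⁰ + 1.129×10¹⁰ = 7.120×10¹⁰ K⁴.

T ≈ 517 K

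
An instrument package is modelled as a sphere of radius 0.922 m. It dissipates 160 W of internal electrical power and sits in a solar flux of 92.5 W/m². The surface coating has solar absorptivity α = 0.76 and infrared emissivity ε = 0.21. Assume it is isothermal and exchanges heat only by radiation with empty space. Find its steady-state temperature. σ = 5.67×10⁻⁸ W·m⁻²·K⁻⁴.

At steady state, absorbed solar power + internal power = radiated power.
Absorbed: α·S·A_cross = 0.76·92.5·2.671 = 187.7 W (cross-section πr²).
Total input = 187.7 + 160 = 347.7 W.
Radiated: εσ·A_surf·T⁴ with A_surf = 4πr² = 10.68 m².
T⁴ = 347.7/(0.21·5.67×10⁻⁸·10.68) = 2.734×10⁹ K⁴.

T ≈ 229 K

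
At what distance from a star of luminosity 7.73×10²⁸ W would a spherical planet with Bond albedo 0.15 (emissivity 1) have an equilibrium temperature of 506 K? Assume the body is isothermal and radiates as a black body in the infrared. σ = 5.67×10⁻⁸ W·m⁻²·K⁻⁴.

d ≈ 5.93×10¹¹ m

For an isothermal black-emitting sphere, (1−a)S·πr² = σ·4πr²·T⁴ ⇒ S = 4σT⁴/(1−a).
S = 4·5.67×10⁻⁸·(506)⁴/0.850 = 17490 W/m².
Flux falls as S = L/(4πd²), so d = √(L/(4πS)) = √(7.73×10²⁸/(4π·17490)).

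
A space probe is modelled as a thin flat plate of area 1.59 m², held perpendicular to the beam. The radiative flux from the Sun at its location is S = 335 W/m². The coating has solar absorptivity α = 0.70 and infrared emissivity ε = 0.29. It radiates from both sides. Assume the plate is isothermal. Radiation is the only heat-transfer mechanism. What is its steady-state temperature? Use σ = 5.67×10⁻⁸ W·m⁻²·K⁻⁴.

At equilibrium, absorbed power = emitted power.
Absorbing cross-section = A = 1.590 m²; emitting surface = 2A = 3.180 m² (ratio 2).
αS·A_cross = εσ·A_surf·T⁴  ⇒  T⁴ = αS/(ε·2σ).
T⁴ = 0.700·335/(0.29·2·5.67×10⁻⁸) = 7.131×10⁹ K⁴.
T = (7.131×10⁹)^(1/4).

T ≈ 291 K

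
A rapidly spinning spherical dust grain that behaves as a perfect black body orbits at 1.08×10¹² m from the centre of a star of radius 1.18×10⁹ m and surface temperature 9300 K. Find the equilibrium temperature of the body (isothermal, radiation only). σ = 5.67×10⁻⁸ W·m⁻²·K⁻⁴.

T ≈ 217 K

The star's surface emits σT_*⁴; at distance d the flux is S = σT_*⁴(R_*/d)².
S = 5.67×10⁻⁸·(9300)⁴·(1.18×10⁹/1.08×10¹²)² = 506.3 W/m².
For an isothermal sphere T⁴ = (1−a)S/(4σ) = 2.232×10⁹ K⁴.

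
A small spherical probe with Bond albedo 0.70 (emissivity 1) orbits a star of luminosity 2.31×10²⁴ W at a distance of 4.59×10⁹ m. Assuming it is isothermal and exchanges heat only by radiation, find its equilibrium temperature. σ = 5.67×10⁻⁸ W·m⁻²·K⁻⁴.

T ≈ 328 K

First find the stellar flux at distance d: S = L/(4πd²) = 2.31×10²⁴/(4π·(4.59×10⁹)²) = 8725 W/m².
For an isothermal sphere, absorbed (1−a)S·πr² = emitted σ·4πr²·T⁴, so T⁴ = (1−a)S/(4σ).
T⁴ = 0.300·8725/(4·5.67×10⁻⁸) = 1.154×10¹⁰ K⁴.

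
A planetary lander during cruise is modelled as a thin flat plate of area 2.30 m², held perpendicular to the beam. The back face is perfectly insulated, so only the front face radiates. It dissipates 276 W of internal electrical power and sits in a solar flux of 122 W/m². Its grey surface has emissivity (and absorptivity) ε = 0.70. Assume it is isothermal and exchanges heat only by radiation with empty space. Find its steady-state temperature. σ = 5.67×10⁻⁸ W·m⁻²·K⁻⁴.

At steady state, absorbed solar power + internal power = radiated power.
Absorbed: α·S·A_cross = 0.70·122·2.300 = 196.4 W (cross-section A).
Total input = 196.4 + 276 = 472.4 W.
Radiated: εσ·A_surf·T⁴ with A_surf = A = 2.300 m².
T⁴ = 472.4/(0.70·5.67×10⁻⁸·2.300) = 5.175×10⁹ K⁴.

T ≈ 268 K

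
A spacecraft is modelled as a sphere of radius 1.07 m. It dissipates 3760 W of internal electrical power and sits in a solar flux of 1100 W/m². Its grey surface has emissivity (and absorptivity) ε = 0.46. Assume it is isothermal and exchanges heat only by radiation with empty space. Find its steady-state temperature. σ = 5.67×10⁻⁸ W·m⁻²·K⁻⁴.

At steady state, absorbed solar power + internal power = radiated power.
Absorbed: α·S·A_cross = 0.46·1100·3.597 = 1820 W (cross-section πr²).
Total input = 1820 + 3760 = 5580 W.
Radiated: εσ·A_surf·T⁴ with A_surf = 4πr² = 14.39 m².
T⁴ = 5580/(0.46·5.67×10⁻⁸·14.39) = 1.487×10¹⁰ K⁴.

T ≈ 349 K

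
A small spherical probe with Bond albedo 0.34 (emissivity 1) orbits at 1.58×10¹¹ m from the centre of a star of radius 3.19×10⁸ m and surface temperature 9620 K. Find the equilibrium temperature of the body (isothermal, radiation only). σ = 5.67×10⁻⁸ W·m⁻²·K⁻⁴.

T ≈ 275 K

The star's surface emits σT_*⁴; at distance d the flux is S = σT_*⁴(R_*/d)².
S = 5.67×10⁻⁸·(9620)⁴·(3.19×10⁸/1.58×10¹¹)² = 1979 W/m².
For an isothermal sphere T⁴ = (1−a)S/(4σ) = 5.760×10⁹ K⁴.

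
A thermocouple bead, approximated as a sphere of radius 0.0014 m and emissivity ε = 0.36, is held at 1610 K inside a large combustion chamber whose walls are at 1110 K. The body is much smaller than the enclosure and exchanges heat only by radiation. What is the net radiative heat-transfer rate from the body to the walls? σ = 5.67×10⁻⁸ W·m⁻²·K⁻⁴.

P_net ≈ 2.61 W

For a small grey body in a large enclosure: P_net = εσA(T_body⁴ − T_wall⁴).
A = 4πr² = 2.463×10⁻⁵ m²; T_body⁴ − T_wall⁴ = 6.719×10¹² − 1.518×10¹² = 5.201×10¹² K⁴.
|P_net| = 0.36·5.67×10⁻⁸·2.463×10⁻⁵·5.201×10¹².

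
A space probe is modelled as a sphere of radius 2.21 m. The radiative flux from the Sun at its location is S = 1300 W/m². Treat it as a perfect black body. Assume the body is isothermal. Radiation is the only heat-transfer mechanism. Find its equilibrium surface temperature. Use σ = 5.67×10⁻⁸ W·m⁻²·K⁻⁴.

At equilibrium, absorbed power = emitted power.
Absorbing cross-section = πr² = 15.34 m²; emitting surface = 4πr² = 61.38 m² (ratio 4).
S·A_cross = εσ·A_surf·T⁴  ⇒  T⁴ = S/(4σ).
T⁴ = 1.00·1300/(4·5.67×10⁻⁸) = 5.732×10⁹ K⁴.
T = (5.732×10⁹)^(1/4).

T ≈ 275 K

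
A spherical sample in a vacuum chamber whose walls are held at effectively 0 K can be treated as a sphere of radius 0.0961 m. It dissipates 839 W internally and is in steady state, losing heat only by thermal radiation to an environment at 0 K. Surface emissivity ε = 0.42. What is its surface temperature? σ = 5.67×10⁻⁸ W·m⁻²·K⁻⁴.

T ≈ 742 K

Steady state: internal power = radiated power, P = εσA T⁴.
Radiating area A = 4πr² = 0.1161 m².
T⁴ = P/(εσA) = 839/(0.42·5.67×10⁻⁸·0.1161) = 3.036×10¹¹ K⁴.
T = (3.036×10¹¹)^(1/4).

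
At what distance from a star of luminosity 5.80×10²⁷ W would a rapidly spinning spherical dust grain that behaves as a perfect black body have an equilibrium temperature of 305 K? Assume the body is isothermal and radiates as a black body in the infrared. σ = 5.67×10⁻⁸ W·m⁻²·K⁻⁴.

d ≈ 4.85×10¹¹ m

For an isothermal black-emitting sphere, (1−a)S·πr² = σ·4πr²·T⁴ ⇒ S = 4σT⁴/(1−a).
S = 4·5.67×10⁻⁸·(305)⁴/1.00 = 1963 W/m².
Flux falls as S = L/(4πd²), so d = √(L/(4πS)) = √(5.80×10²⁷/(4π·1963)).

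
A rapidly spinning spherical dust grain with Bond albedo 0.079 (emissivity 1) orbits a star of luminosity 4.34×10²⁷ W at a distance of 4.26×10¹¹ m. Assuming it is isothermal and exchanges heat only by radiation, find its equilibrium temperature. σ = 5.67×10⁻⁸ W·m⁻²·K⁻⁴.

First find the stellar flux at distance d: S = L/(4πd²) = 4.34×10²⁷/(4π·(4.26×10¹¹)²) = 1903 W/m².
For an isothermal sphere, absorbed (1−a)S·πr² = emitted σ·4πr²·T⁴, so T⁴ = (1−a)S/(4σ).
T⁴ = 0.921·1903/(4·5.67×10⁻⁸) = 7.728×10⁹ K⁴.

T ≈ 296 K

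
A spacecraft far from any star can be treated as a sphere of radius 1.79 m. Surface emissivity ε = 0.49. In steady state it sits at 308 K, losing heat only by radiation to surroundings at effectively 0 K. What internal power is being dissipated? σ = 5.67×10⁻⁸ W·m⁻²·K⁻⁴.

P ≈ 10100 W

Steady state: P = εσA T⁴.
A = 4πr² = 40.26 m²; T⁴ = (308)⁴ = 8.999×10⁹ K⁴.
P = 0.49 × 5.67×10⁻⁸ × 40.26 × 8.999×10⁹.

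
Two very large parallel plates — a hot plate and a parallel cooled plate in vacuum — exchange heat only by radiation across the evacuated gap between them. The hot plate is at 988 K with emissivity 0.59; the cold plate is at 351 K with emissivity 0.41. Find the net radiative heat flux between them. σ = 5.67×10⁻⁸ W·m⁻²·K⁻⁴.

q ≈ 17000 W/m²

For two infinite grey parallel plates, q = σ(T₁⁴ − T₂⁴)/(1/ε₁ + 1/ε₂ − 1).
T₁⁴ − T₂⁴ = 9.529×10¹¹ − 1.518×10¹⁰ = 9.377×10¹¹ K⁴.
1/ε₁ + 1/ε₂ − 1 = 1.695 + 2.439 − 1 = 3.134.
q = 5.67×10⁻⁸ × 9.377×10¹¹ / 3.134.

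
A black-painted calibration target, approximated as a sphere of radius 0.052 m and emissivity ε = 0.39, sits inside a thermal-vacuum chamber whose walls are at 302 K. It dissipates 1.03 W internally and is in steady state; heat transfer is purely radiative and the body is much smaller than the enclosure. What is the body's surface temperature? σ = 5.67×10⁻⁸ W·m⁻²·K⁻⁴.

T ≈ 314 K

For a small grey body in a large enclosure, net radiated power = εσA(T⁴ − T_w⁴).
Steady state: P = εσA(T⁴ − T_w⁴) with A = 4πr² = 0.03398 m².
T⁴ = P/(εσA) + T_w⁴ = 1.03/(0.39·5.67×10⁻⁸·0.03398) + (302)⁴
    = 1.371×10⁹ + 8.318×10⁹ = 9.689×10⁹ K⁴.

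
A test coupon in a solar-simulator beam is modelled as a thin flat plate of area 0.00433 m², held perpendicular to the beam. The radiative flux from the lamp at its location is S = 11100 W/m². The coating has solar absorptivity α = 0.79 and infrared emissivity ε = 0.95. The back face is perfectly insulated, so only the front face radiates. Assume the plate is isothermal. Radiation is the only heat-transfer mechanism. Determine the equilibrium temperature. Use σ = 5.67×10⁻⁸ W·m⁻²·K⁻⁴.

At equilibrium, absorbed power = emitted power.
Absorbing cross-section = A = 0.004330 m²; emitting surface = A = 0.004330 m² (ratio 1).
αS·A_cross = εσ·A_surf·T⁴  ⇒  T⁴ = αS/(ε·1σ).
T⁴ = 0.790·11100/(0.95·1·5.67×10⁻⁸) = 1.628×10¹¹ K⁴.
T = (1.628×10¹¹)^(1/4).

T ≈ 635 K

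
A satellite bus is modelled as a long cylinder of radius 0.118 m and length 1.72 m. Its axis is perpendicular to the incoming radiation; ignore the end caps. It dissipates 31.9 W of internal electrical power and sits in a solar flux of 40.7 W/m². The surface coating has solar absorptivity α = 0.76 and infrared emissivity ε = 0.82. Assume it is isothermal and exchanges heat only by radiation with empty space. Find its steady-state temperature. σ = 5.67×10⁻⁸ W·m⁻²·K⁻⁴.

At steady state, absorbed solar power + internal power = radiated power.
Absorbed: α·S·A_cross = 0.76·40.7·0.4059 = 12.56 W (cross-section 2rL).
Total input = 12.56 + 31.9 = 44.46 W.
Radiated: εσ·A_surf·T⁴ with A_surf = 2πrL = 1.275 m².
T⁴ = 44.46/(0.82·5.67×10⁻⁸·1.275) = 7.498×10⁸ K⁴.

T ≈ 165 K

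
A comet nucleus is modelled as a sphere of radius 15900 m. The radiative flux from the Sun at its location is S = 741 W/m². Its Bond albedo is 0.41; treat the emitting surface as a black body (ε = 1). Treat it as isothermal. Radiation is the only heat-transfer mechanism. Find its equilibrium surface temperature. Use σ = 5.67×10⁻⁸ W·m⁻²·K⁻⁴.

T ≈ 210 K

At equilibrium, absorbed power = emitted power.
Absorbing cross-section = πr² = 7.942×10⁸ m²; emitting surface = 4πr² = 3.177×10⁹ m² (ratio 4).
(1−a)S·A_cross = εσ·A_surf·T⁴  ⇒  T⁴ = (1−a)S/(4σ).
T⁴ = 0.590·741/(4·5.67×10⁻⁸) = 1.928×10⁹ K⁴.
T = (1.928×10⁹)^(1/4).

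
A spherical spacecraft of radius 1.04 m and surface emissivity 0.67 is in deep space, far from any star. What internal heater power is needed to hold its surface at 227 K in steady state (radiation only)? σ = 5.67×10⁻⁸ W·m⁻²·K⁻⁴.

P = εσ·4πr²·T⁴.
4πr² = 13.59 m²; T⁴ = 2.655×10⁹ K⁴.
P = 0.67·5.67×10⁻⁸·13.59·2.655×10⁹.

P ≈ 1370 W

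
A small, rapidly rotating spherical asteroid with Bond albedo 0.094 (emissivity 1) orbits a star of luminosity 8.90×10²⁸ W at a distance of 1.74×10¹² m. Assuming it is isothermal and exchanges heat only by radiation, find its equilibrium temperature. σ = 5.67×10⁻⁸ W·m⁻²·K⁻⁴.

First find the stellar flux at distance d: S = L/(4πd²) = 8.90×10²⁸/(4π·(1.74×10¹²)²) = 2339 W/m².
For an isothermal sphere, absorbed (1−a)S·πr² = emitted σ·4πr²·T⁴, so T⁴ = (1−a)S/(4σ).
T⁴ = 0.906·2339/(4·5.67×10⁻⁸) = 9.345×10⁹ K⁴.

T ≈ 311 K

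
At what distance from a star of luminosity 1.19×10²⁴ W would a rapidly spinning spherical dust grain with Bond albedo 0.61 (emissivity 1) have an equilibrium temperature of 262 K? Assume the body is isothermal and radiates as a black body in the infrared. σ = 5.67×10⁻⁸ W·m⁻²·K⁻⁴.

For an isothermal black-emitting sphere, (1−a)S·πr² = σ·4πr²·T⁴ ⇒ S = 4σT⁴/(1−a).
S = 4·5.67×10⁻⁸·(262)⁴/0.390 = 2740 W/m².
Flux falls as S = L/(4πd²), so d = √(L/(4πS)) = √(1.19×10²⁴/(4π·2740)).

d ≈ 5.88×10⁹ m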